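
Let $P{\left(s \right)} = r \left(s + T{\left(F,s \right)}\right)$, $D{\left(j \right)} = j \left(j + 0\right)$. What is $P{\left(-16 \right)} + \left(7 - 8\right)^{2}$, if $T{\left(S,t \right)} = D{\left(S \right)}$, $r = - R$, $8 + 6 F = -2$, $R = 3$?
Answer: $\frac{122}{3} \approx 40.667$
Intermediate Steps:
$F = - \frac{5}{3}$ ($F = - \frac{4}{3} + \frac{1}{6} \left(-2\right) = - \frac{4}{3} - \frac{1}{3} = - \frac{5}{3} \approx -1.6667$)
$r = -3$ ($r = \left(-1\right) 3 = -3$)
$D{\left(j \right)} = j^{2}$ ($D{\left(j \right)} = j j = j^{2}$)
$T{\left(S,t \right)} = S^{2}$
$P{\left(s \right)} = - \frac{25}{3} - 3 s$ ($P{\left(s \right)} = - 3 \left(s + \left(- \frac{5}{3}\right)^{2}\right) = - 3 \left(s + \frac{25}{9}\right) = - 3 \left(\frac{25}{9} + s\right) = - \frac{25}{3} - 3 s$)
$P{\left(-16 \right)} + \left(7 - 8\right)^{2} = \left(- \frac{25}{3} - -48\right) + \left(7 - 8\right)^{2} = \left(- \frac{25}{3} + 48\right) + \left(-1\right)^{2} = \frac{119}{3} + 1 = \frac{122}{3}$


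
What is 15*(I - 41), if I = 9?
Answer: -480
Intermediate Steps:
15*(I - 41) = 15*(9 - 41) = 15*(-32) = -480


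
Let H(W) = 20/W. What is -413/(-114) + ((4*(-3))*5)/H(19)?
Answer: -6085/114 ≈ -53.377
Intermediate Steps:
-413/(-114) + ((4*(-3))*5)/H(19) = -413/(-114) + ((4*(-3))*5)/((20/19)) = -413*(-1/114) + (-12*5)/((20*(1/19))) = 413/114 - 60/20/19 = 413/114 - 60*19/20 = 413/114 - 57 = -6085/114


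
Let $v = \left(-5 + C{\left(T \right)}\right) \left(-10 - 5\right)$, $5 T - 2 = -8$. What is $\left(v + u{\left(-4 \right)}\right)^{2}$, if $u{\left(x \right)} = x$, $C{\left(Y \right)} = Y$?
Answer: $7921$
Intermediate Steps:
$T = - \frac{6}{5}$ ($T = \frac{2}{5} + \frac{1}{5} \left(-8\right) = \frac{2}{5} - \frac{8}{5} = - \frac{6}{5} \approx -1.2$)
$v = 93$ ($v = \left(-5 - \frac{6}{5}\right) \left(-10 - 5\right) = \left(- \frac{31}{5}\right) \left(-15\right) = 93$)
$\left(v + u{\left(-4 \right)}\right)^{2} = \left(93 - 4\right)^{2} = 89^{2} = 7921$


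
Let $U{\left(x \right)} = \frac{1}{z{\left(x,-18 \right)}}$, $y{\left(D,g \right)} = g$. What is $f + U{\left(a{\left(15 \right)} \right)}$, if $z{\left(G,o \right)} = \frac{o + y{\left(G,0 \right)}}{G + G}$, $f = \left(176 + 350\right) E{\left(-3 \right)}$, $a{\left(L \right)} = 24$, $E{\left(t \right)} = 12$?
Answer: $\frac{18928}{3} \approx 6309.3$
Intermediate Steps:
$f = 6312$ ($f = \left(176 + 350\right) 12 = 526 \cdot 12 = 6312$)
$z{\left(G,o \right)} = \frac{o}{2 G}$ ($z{\left(G,o \right)} = \frac{o + 0}{G + G} = \frac{o}{2 G}$)
$U{\left(x \right)} = - \frac{x}{9}$ ($U{\left(x \right)} = \frac{1}{\frac{1}{2} \left(-18\right) \frac{1}{x}} = \frac{1}{\left(-9\right) \frac{1}{x}} = - \frac{x}{9}$)
$f + U{\left(a{\left(15 \right)} \right)} = 6312 - \frac{8}{3} = \frac{18928}{3}$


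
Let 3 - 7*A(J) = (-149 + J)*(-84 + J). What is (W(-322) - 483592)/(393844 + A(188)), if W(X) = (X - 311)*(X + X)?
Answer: -15188/78653 ≈ -0.19310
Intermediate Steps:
W(X) = 2*X*(-311 + X) (W(X) = (-311 + X)*(2*X) = 2*X*(-311 + X))
A(J) = 3/7 - (-149 + J)*(-84 + J)/7
(W(-322) - 483592)/(393844 + A(188)) = (2*(-322)*(-311 - 322) - 483592)/(393844 + (-12513/7 - 1/7*188**2 + (233/7)*188)) = (2*(-322)*(-633) - 483592)/(393844 + (-12513/7 - 1/7*35344 + 43804/7)) = (407652 - 483592)/(393844 + (-12513/7 - 35344/7 + 43804/7)) = -75940/(393844 - 579) = -75940/393265 = -75940*1/393265 = -15188/78653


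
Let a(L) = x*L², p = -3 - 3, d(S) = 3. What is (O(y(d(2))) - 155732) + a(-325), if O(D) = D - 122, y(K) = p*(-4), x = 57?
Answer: 5864795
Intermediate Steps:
p = -6
a(L) = 57*L²
y(K) = 24 (y(K) = -6*(-4) = 24)
O(D) = -122 + D
(O(y(d(2))) - 155732) + a(-325) = ((-122 + 24) - 155732) + 57*(-325)² = (-98 - 155732) + 57*105625 = -155830 + 6020625 = 5864795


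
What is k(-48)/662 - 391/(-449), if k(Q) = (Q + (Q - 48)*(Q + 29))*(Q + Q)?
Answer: -38146931/148619 ≈ -256.68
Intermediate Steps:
k(Q) = 2*Q*(Q + (-48 + Q)*(29 + Q)) (k(Q) = (Q + (-48 + Q)*(29 + Q))*(2*Q) = 2*Q*(Q + (-48 + Q)*(29 + Q)))
k(-48)/662 - 391/(-449) = (2*(-48)*(-1392 + (-48)² - 18*(-48)))/662 - 391/(-449) = (2*(-48)*(-1392 + 2304 + 864))*(1/662) - 391*(-1/449) = (2*(-48)*1776)*(1/662) + 391/449 = -170496*1/662 + 391/449 = -85248/331 + 391/449 = -38146931/148619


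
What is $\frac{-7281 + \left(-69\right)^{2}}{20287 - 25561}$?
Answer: $\frac{140}{293} \approx 0.47782$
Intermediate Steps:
$\frac{-7281 + \left(-69\right)^{2}}{20287 - 25561} = \frac{-7281 + 4761}{-5274} = \left(-2520\right) \left(- \frac{1}{5274}\right) = \frac{140}{293}$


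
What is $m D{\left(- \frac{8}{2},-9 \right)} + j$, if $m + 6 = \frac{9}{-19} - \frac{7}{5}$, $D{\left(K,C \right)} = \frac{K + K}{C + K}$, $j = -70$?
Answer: $- \frac{92434}{1235} \approx -74.845$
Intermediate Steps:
$D{\left(K,C \right)} = \frac{2 K}{C + K}$
$m = - \frac{748}{95}$ ($m = -6 + \left(\frac{9}{-19} - \frac{7}{5}\right) = -6 + \left(9 \left(- \frac{1}{19}\right) - \frac{7}{5}\right) = -6 - \frac{178}{95} = - \frac{748}{95} \approx -7.8737$)
$m D{\left(- \frac{8}{2},-9 \right)} + j = - \frac{748 \frac{2 \left(- \frac{8}{2}\right)}{-9 - \frac{8}{2}}}{95} - 70 = - \frac{748 \frac{2 \left(\left(-8\right) \frac{1}{2}\right)}{-9 - 4}}{95} - 70 = - \frac{748 \cdot 2 \left(-4\right) \frac{1}{-9 - 4}}{95} - 70 = - \frac{748 \cdot 2 \left(-4\right) \frac{1}{-13}}{95} - 70 = - \frac{748 \cdot 2 \left(-4\right) \left(- \frac{1}{13}\right)}{95} - 70 = \left(- \frac{748}{95}\right) \frac{8}{13} - 70 = - \frac{5984}{1235} - 70 = - \frac{92434}{1235}$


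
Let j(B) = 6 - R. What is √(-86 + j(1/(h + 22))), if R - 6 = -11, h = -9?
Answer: 5*I*√3 ≈ 8.6602*I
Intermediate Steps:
R = -5 (R = 6 - 11 = -5)
j(B) = 11 (j(B) = 6 - 1*(-5) = 6 + 5 = 11)
√(-86 + j(1/(h + 22))) = √(-86 + 11) = √(-75) = 5*I*√3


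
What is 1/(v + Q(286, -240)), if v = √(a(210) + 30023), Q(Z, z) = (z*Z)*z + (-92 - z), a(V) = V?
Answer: 16473748/271384373137271 - 7*√617/271384373137271 ≈ 6.0702e-8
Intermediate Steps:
Q(Z, z) = -92 - z + Z*z² (Q(Z, z) = (Z*z)*z + (-92 - z) = Z*z² + (-92 - z) = -92 - z + Z*z²)
v = 7*√617 (v = √(210 + 30023) = √30233 = 7*√617 ≈ 173.88)
1/(v + Q(286, -240)) = 1/(7*√617 + (-92 - 1*(-240) + 286*(-240)²)) = 1/(7*√617 + (-92 + 240 + 286*57600)) = 1/(7*√617 + (-92 + 240 + 16473600)) = 1/(7*√617 + 16473748) = 1/(16473748 + 7*√617)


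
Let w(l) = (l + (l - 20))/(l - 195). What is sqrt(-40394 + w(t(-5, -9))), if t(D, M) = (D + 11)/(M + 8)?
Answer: I*sqrt(1631951562)/201 ≈ 200.98*I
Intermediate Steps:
t(D, M) = (11 + D)/(8 + M)
w(l) = (-20 + 2*l)/(-195 + l) (w(l) = (l + (-20 + l))/(-195 + l) = (-20 + 2*l)/(-195 + l))
sqrt(-40394 + w(t(-5, -9))) = sqrt(-40394 + 2*(-10 + (11 - 5)/(8 - 9))/(-195 + (11 - 5)/(8 - 9))) = sqrt(-40394 + 2*(-10 + 6/(-1))/(-195 + 6/(-1))) = sqrt(-40394 + 2*(-10 - 1*6)/(-195 - 1*6)) = sqrt(-40394 + 2*(-10 - 6)/(-195 - 6)) = sqrt(-40394 + 2*(-16)/(-201)) = sqrt(-40394 + 2*(-1/201)*(-16)) = sqrt(-40394 + 32/201) = sqrt(-8119162/201) = I*sqrt(1631951562)/201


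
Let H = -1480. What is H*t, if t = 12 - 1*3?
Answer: -13320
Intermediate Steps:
t = 9 (t = 12 - 3 = 9)
H*t = -1480*9 = -13320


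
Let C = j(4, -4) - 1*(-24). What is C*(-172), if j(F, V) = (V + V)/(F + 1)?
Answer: -19264/5 ≈ -3852.8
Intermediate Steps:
j(F, V) = 2*V/(1 + F) (j(F, V) = (2*V)/(1 + F) = 2*V/(1 + F))
C = 112/5 (C = 2*(-4)/(1 + 4) - 1*(-24) = 2*(-4)/5 + 24 = 2*(-4)*(⅕) + 24 = -8/5 + 24 = 112/5 ≈ 22.400)
C*(-172) = (112/5)*(-172) = -19264/5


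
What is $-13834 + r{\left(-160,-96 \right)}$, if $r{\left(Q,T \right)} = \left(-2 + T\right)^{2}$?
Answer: $-4230$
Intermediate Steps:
$-13834 + r{\left(-160,-96 \right)} = -13834 + \left(-2 - 96\right)^{2} = -13834 + \left(-98\right)^{2} = -13834 + 9604 = -4230$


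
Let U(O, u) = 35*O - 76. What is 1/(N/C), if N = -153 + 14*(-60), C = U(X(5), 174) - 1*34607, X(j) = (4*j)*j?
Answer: 31183/993 ≈ 31.403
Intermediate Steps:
X(j) = 4*j²
U(O, u) = -76 + 35*O
C = -31183 (C = (-76 + 35*(4*5²)) - 1*34607 = (-76 + 35*(4*25)) - 34607 = (-76 + 35*100) - 34607 = (-76 + 3500) - 34607 = 3424 - 34607 = -31183)
N = -993 (N = -153 - 840 = -993)
1/(N/C) = 1/(-993/(-31183)) = 1/(-993*(-1/31183)) = 1/(993/31183) = 31183/993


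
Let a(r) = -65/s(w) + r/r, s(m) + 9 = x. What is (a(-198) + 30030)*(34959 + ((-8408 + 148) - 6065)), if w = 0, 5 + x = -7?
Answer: 4338064648/7 ≈ 6.1972e+8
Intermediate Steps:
x = -12 (x = -5 - 7 = -12)
s(m) = -21 (s(m) = -9 - 12 = -21)
a(r) = 86/21 (a(r) = -65/(-21) + r/r = -65*(-1/21) + 1 = 65/21 + 1 = 86/21)
(a(-198) + 30030)*(34959 + ((-8408 + 148) - 6065)) = (86/21 + 30030)*(34959 + ((-8408 + 148) - 6065)) = 630716*(34959 + (-8260 - 6065))/21 = 630716*(34959 - 14325)/21 = (630716/21)*20634 = 4338064648/7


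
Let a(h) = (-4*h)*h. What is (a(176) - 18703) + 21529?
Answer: -121078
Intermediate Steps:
a(h) = -4*h**2
(a(176) - 18703) + 21529 = (-4*176**2 - 18703) + 21529 = (-4*30976 - 18703) + 21529 = (-123904 - 18703) + 21529 = -142607 + 21529 = -121078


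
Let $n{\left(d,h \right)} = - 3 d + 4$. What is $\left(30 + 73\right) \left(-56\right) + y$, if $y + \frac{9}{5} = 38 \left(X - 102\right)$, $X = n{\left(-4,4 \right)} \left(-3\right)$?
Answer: $- \frac{57349}{5} \approx -11470.0$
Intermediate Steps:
$n{\left(d,h \right)} = 4 - 3 d$
$X = -48$ ($X = \left(4 - -12\right) \left(-3\right) = \left(4 + 12\right) \left(-3\right) = 16 \left(-3\right) = -48$)
$y = - \frac{28509}{5}$ ($y = - \frac{9}{5} + 38 \left(-48 - 102\right) = - \frac{9}{5} + 38 \left(-150\right) = - \frac{9}{5} - 5700 = - \frac{28509}{5} \approx -5701.8$)
$\left(30 + 73\right) \left(-56\right) + y = \left(30 + 73\right) \left(-56\right) - \frac{28509}{5} = 103 \left(-56\right) - \frac{28509}{5} = -5768 - \frac{28509}{5} = - \frac{57349}{5}$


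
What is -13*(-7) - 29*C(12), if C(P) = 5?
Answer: -54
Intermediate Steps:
-13*(-7) - 29*C(12) = -13*(-7) - 29*5 = 91 - 145 = -54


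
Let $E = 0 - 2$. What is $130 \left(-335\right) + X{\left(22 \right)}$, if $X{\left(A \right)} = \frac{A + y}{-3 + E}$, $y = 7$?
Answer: $- \frac{217779}{5} \approx -43556.0$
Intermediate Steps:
$E = -2$ ($E = 0 - 2 = -2$)
$X{\left(A \right)} = - \frac{7}{5} - \frac{A}{5}$ ($X{\left(A \right)} = \frac{A + 7}{-3 - 2} = \frac{7 + A}{-5} = \left(7 + A\right) \left(- \frac{1}{5}\right) = - \frac{7}{5} - \frac{A}{5}$)
$130 \left(-335\right) + X{\left(22 \right)} = 130 \left(-335\right) - \frac{29}{5} = -43550 - \frac{29}{5} = - \frac{217779}{5}$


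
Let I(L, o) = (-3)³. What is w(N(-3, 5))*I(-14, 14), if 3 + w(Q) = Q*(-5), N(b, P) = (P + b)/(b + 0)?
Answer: -9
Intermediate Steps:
N(b, P) = (P + b)/b
w(Q) = -3 - 5*Q (w(Q) = -3 + Q*(-5) = -3 - 5*Q)
I(L, o) = -27
w(N(-3, 5))*I(-14, 14) = (-3 - 5*(5 - 3)/(-3))*(-27) = (-3 - (-5)*2/3)*(-27) = (-3 - 5*(-⅔))*(-27) = (-3 + 10/3)*(-27) = (⅓)*(-27) = -9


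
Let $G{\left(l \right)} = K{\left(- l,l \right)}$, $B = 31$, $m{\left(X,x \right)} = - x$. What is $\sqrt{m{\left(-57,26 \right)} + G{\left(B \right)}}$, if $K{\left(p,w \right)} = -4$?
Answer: $i \sqrt{30} \approx 5.4772 i$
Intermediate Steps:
$G{\left(l \right)} = -4$
$\sqrt{m{\left(-57,26 \right)} + G{\left(B \right)}} = \sqrt{\left(-1\right) 26 - 4} = \sqrt{-26 - 4} = \sqrt{-30} = i \sqrt{30}$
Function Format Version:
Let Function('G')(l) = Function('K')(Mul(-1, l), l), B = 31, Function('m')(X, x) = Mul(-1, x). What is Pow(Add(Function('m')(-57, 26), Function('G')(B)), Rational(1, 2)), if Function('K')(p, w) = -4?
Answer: Mul(I, Pow(30, Rational(1, 2))) ≈ Mul(5.4772, I)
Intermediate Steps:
Function('G')(l) = -4
Pow(Add(Function('m')(-57, 26), Function('G')(B)), Rational(1, 2)) = Pow(Add(Mul(-1, 26), -4), Rational(1, 2)) = Pow(Add(-26, -4), Rational(1, 2)) = Pow(-30, Rational(1, 2)) = Mul(I, Pow(30, Rational(1, 2)))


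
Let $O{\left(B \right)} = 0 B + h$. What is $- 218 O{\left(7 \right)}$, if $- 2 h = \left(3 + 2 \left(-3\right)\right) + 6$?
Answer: $327$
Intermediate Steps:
$h = - \frac{3}{2}$ ($h = - \frac{\left(3 + 2 \left(-3\right)\right) + 6}{2} = - \frac{\left(3 - 6\right) + 6}{2} = - \frac{-3 + 6}{2} = \left(- \frac{1}{2}\right) 3 = - \frac{3}{2} \approx -1.5$)
$O{\left(B \right)} = - \frac{3}{2}$ ($O{\left(B \right)} = 0 B - \frac{3}{2} = 0 - \frac{3}{2} = - \frac{3}{2}$)
$- 218 O{\left(7 \right)} = \left(-218\right) \left(- \frac{3}{2}\right) = 327$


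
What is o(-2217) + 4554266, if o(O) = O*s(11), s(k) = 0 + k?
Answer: 4529879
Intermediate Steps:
s(k) = k
o(O) = 11*O (o(O) = O*11 = 11*O)
o(-2217) + 4554266 = 11*(-2217) + 4554266 = -24387 + 4554266 = 4529879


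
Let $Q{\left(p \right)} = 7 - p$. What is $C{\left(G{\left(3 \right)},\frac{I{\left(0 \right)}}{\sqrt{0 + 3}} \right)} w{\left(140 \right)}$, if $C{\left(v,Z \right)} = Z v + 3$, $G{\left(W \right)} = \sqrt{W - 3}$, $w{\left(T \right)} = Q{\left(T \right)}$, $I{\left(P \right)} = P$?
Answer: $-399$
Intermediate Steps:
$w{\left(T \right)} = 7 - T$
$G{\left(W \right)} = \sqrt{-3 + W}$
$C{\left(v,Z \right)} = 3 + Z v$
$C{\left(G{\left(3 \right)},\frac{I{\left(0 \right)}}{\sqrt{0 + 3}} \right)} w{\left(140 \right)} = \left(3 + \frac{0}{\sqrt{0 + 3}} \sqrt{-3 + 3}\right) \left(7 - 140\right) = \left(3 + \frac{0}{\sqrt{3}} \sqrt{0}\right) \left(7 - 140\right) = \left(3 + 0 \frac{\sqrt{3}}{3} \cdot 0\right) \left(-133\right) = \left(3 + 0 \cdot 0\right) \left(-133\right) = \left(3 + 0\right) \left(-133\right) = 3 \left(-133\right) = -399$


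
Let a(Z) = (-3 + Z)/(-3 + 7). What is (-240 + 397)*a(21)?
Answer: 1413/2 ≈ 706.50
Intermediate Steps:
a(Z) = -¾ + Z/4 (a(Z) = (-3 + Z)/4 = (-3 + Z)*(¼) = -¾ + Z/4)
(-240 + 397)*a(21) = (-240 + 397)*(-¾ + (¼)*21) = 157*(-¾ + 21/4) = 157*(9/2) = 1413/2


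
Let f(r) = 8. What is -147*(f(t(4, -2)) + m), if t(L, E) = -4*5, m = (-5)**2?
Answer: -4851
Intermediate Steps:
m = 25
t(L, E) = -20
-147*(f(t(4, -2)) + m) = -147*(8 + 25) = -147*33 = -4851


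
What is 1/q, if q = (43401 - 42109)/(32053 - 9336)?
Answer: 22717/1292 ≈ 17.583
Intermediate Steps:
q = 1292/22717 ≈ 0.056874
1/q = 1/(1292/22717) = 22717/1292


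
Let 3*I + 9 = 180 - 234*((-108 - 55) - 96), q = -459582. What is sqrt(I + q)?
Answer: I*sqrt(439323) ≈ 662.81*I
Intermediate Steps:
I = 20259 (I = -3 + (180 - 234*((-108 - 55) - 96))/3 = -3 + (180 - 234*(-163 - 96))/3 = -3 + (180 - 234*(-259))/3 = -3 + (180 + 60606)/3 = -3 + (1/3)*60786 = -3 + 20262 = 20259)
sqrt(I + q) = sqrt(20259 - 459582) = sqrt(-439323) = I*sqrt(439323)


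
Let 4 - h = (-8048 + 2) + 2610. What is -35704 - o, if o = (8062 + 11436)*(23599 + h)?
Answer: -566238126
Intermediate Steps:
h = 5440 (h = 4 - ((-8048 + 2) + 2610) = 4 - (-8046 + 2610) = 4 - 1*(-5436) = 4 + 5436 = 5440)
o = 566202422 (o = (8062 + 11436)*(23599 + 5440) = 19498*29039 = 566202422)
-35704 - o = -35704 - 1*566202422 = -35704 - 566202422 = -566238126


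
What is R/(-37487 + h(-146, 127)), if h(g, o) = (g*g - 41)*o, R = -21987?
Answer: -1047/126878 ≈ -0.0082520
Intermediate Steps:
h(g, o) = o*(-41 + g²) (h(g, o) = (g² - 41)*o = (-41 + g²)*o = o*(-41 + g²))
R/(-37487 + h(-146, 127)) = -21987/(-37487 + 127*(-41 + (-146)²)) = -21987/(-37487 + 127*(-41 + 21316)) = -21987/(-37487 + 127*21275) = -21987/(-37487 + 2701925) = -21987/2664438 = -21987*1/2664438 = -1047/126878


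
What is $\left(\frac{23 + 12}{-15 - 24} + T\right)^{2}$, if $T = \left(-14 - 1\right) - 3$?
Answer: $\frac{543169}{1521} \approx 357.11$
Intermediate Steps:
$T = -18$ ($T = -15 - 3 = -18$)
$\left(\frac{23 + 12}{-15 - 24} + T\right)^{2} = \left(\frac{23 + 12}{-15 - 24} - 18\right)^{2} = \left(\frac{35}{-39} - 18\right)^{2} = \left(35 \left(- \frac{1}{39}\right) - 18\right)^{2} = \left(- \frac{35}{39} - 18\right)^{2} = \left(- \frac{737}{39}\right)^{2} = \frac{543169}{1521}$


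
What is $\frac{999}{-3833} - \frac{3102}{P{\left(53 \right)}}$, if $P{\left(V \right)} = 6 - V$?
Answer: $\frac{251979}{3833} \approx 65.739$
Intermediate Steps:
$\frac{999}{-3833} - \frac{3102}{P{\left(53 \right)}} = \frac{999}{-3833} - \frac{3102}{6 - 53} = 999 \left(- \frac{1}{3833}\right) - \frac{3102}{6 - 53} = - \frac{999}{3833} - \frac{3102}{-47} = - \frac{999}{3833} - -66 = - \frac{999}{3833} + 66 = \frac{251979}{3833}$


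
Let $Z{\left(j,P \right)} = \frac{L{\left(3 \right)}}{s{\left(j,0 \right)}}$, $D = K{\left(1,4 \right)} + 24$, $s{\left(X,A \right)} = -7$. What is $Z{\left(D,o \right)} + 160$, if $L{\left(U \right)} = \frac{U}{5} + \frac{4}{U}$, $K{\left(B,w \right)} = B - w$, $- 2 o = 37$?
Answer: $\frac{16771}{105} \approx 159.72$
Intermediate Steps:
$o = - \frac{37}{2}$ ($o = \left(- \frac{1}{2}\right) 37 = - \frac{37}{2} \approx -18.5$)
$L{\left(U \right)} = \frac{4}{U} + \frac{U}{5}$ ($L{\left(U \right)} = U \frac{1}{5} + \frac{4}{U} = \frac{U}{5} + \frac{4}{U} = \frac{4}{U} + \frac{U}{5}$)
$D = 21$ ($D = \left(1 - 4\right) + 24 = -3 + 24 = 21$)
$Z{\left(j,P \right)} = - \frac{29}{105}$ ($Z{\left(j,P \right)} = \frac{\frac{4}{3} + \frac{1}{5} \cdot 3}{-7} = \left(4 \cdot \frac{1}{3} + \frac{3}{5}\right) \left(- \frac{1}{7}\right) = \left(\frac{4}{3} + \frac{3}{5}\right) \left(- \frac{1}{7}\right) = \frac{29}{15} \left(- \frac{1}{7}\right) = - \frac{29}{105}$)
$Z{\left(D,o \right)} + 160 = - \frac{29}{105} + 160 = \frac{16771}{105}$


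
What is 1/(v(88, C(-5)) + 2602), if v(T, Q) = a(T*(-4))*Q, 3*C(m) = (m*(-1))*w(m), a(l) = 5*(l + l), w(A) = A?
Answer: 3/95806 ≈ 3.1313e-5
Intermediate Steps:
a(l) = 10*l (a(l) = 5*(2*l) = 10*l)
C(m) = -m**2/3 (C(m) = ((m*(-1))*m)/3 = ((-m)*m)/3 = (-m**2)/3 = -m**2/3)
v(T, Q) = -40*Q*T (v(T, Q) = (10*(T*(-4)))*Q = (10*(-4*T))*Q = (-40*T)*Q = -40*Q*T)
1/(v(88, C(-5)) + 2602) = 1/(-40*(-1/3*(-5)**2)*88 + 2602) = 1/(-40*(-1/3*25)*88 + 2602) = 1/(-40*(-25/3)*88 + 2602) = 1/(88000/3 + 2602) = 1/(95806/3) = 3/95806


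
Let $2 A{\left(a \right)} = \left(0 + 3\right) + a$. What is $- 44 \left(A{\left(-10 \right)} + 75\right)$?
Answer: $-3146$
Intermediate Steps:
$A{\left(a \right)} = \frac{3}{2} + \frac{a}{2}$ ($A{\left(a \right)} = \frac{\left(0 + 3\right) + a}{2} = \frac{3 + a}{2} = \frac{3}{2} + \frac{a}{2}$)
$- 44 \left(A{\left(-10 \right)} + 75\right) = - 44 \left(\left(\frac{3}{2} + \frac{1}{2} \left(-10\right)\right) + 75\right) = - 44 \left(\left(\frac{3}{2} - 5\right) + 75\right) = - 44 \left(- \frac{7}{2} + 75\right) = \left(-44\right) \frac{143}{2} = -3146$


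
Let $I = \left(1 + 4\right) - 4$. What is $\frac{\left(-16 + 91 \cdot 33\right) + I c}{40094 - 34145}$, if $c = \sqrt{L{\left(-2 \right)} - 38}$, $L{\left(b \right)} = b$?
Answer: $\frac{2987}{5949} + \frac{2 i \sqrt{10}}{5949} \approx 0.5021 + 0.0010631 i$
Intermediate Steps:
$I = 1$ ($I = 5 - 4 = 1$)
$c = 2 i \sqrt{10}$ ($c = \sqrt{-2 - 38} = \sqrt{-40} = 2 i \sqrt{10} \approx 6.3246 i$)
$\frac{\left(-16 + 91 \cdot 33\right) + I c}{40094 - 34145} = \frac{\left(-16 + 91 \cdot 33\right) + 1 \cdot 2 i \sqrt{10}}{40094 - 34145} = \frac{\left(-16 + 3003\right) + 2 i \sqrt{10}}{5949} = \left(2987 + 2 i \sqrt{10}\right) \frac{1}{5949} = \frac{2987}{5949} + \frac{2 i \sqrt{10}}{5949}$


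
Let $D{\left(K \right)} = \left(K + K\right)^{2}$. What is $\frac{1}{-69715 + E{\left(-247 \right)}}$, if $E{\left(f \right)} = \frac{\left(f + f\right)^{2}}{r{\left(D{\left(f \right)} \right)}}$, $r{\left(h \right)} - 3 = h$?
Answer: $- \frac{244039}{17012934849} \approx -1.4344 \cdot 10^{-5}$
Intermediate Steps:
$D{\left(K \right)} = 4 K^{2}$ ($D{\left(K \right)} = \left(2 K\right)^{2} = 4 K^{2}$)
$r{\left(h \right)} = 3 + h$
$E{\left(f \right)} = \frac{4 f^{2}}{3 + 4 f^{2}}$ ($E{\left(f \right)} = \frac{\left(f + f\right)^{2}}{3 + 4 f^{2}} = \frac{\left(2 f\right)^{2}}{3 + 4 f^{2}} = \frac{4 f^{2}}{3 + 4 f^{2}}$)
$\frac{1}{-69715 + E{\left(-247 \right)}} = \frac{1}{-69715 + \frac{4 \left(-247\right)^{2}}{3 + 4 \left(-247\right)^{2}}} = \frac{1}{-69715 + 4 \cdot 61009 \frac{1}{3 + 4 \cdot 61009}} = \frac{1}{-69715 + 4 \cdot 61009 \frac{1}{3 + 244036}} = \frac{1}{-69715 + 4 \cdot 61009 \cdot \frac{1}{244039}} = \frac{1}{-69715 + \frac{244036}{244039}} = \frac{1}{- \frac{17012934849}{244039}} = - \frac{244039}{17012934849}$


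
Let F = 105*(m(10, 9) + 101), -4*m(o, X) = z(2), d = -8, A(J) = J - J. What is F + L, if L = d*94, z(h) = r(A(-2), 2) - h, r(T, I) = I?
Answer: 9853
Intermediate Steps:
A(J) = 0
z(h) = 2 - h
m(o, X) = 0 (m(o, X) = -(2 - 1*2)/4 = -(2 - 2)/4 = -¼*0 = 0)
L = -752 (L = -8*94 = -752)
F = 10605 (F = 105*(0 + 101) = 105*101 = 10605)
F + L = 10605 - 752 = 9853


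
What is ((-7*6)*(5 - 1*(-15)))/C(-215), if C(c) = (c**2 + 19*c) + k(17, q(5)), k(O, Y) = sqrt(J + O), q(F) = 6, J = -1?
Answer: -35/1756 ≈ -0.019932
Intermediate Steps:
k(O, Y) = sqrt(-1 + O)
C(c) = 4 + c**2 + 19*c (C(c) = (c**2 + 19*c) + sqrt(-1 + 17) = (c**2 + 19*c) + sqrt(16) = (c**2 + 19*c) + 4 = 4 + c**2 + 19*c)
((-7*6)*(5 - 1*(-15)))/C(-215) = ((-7*6)*(5 - 1*(-15)))/(4 + (-215)**2 + 19*(-215)) = (-42*(5 + 15))/(4 + 46225 - 4085) = -42*20/42144 = -840*1/42144 = -35/1756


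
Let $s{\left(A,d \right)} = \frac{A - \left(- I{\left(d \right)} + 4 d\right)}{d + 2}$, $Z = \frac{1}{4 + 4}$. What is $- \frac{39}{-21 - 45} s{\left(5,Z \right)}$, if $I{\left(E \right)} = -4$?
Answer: $\frac{26}{187} \approx 0.13904$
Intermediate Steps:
$Z = \frac{1}{8} \approx 0.125$
$s{\left(A,d \right)} = \frac{-4 + A - 4 d}{2 + d}$ ($s{\left(A,d \right)} = \frac{A - \left(4 + 4 d\right)}{d + 2} = \frac{A - \left(4 + 4 d\right)}{2 + d} = \frac{-4 + A - 4 d}{2 + d}$)
$- \frac{39}{-21 - 45} s{\left(5,Z \right)} = - \frac{39}{-21 - 45} \frac{-4 + 5 - \frac{1}{2}}{2 + \frac{1}{8}} = - \frac{39}{-66} \frac{-4 + 5 - \frac{1}{2}}{\frac{17}{8}} = \left(-39\right) \left(- \frac{1}{66}\right) \frac{8}{17} \cdot \frac{1}{2} = \frac{13}{22} \cdot \frac{4}{17} = \frac{26}{187}$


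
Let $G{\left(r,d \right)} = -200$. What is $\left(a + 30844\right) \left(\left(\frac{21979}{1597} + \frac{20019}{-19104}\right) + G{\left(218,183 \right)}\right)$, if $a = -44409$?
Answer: $\frac{25836356262585}{10169696} \approx 2.5405 \cdot 10^{6}$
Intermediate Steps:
$\left(a + 30844\right) \left(\left(\frac{21979}{1597} + \frac{20019}{-19104}\right) + G{\left(218,183 \right)}\right) = \left(-44409 + 30844\right) \left(\left(\frac{21979}{1597} + \frac{20019}{-19104}\right) - 200\right) = - 13565 \left(\left(21979 \cdot \frac{1}{1597} + 20019 \left(- \frac{1}{19104}\right)\right) - 200\right) = - 13565 \left(\left(\frac{21979}{1597} - \frac{6673}{6368}\right) - 200\right) = - 13565 \left(\frac{129305491}{10169696} - 200\right) = \left(-13565\right) \left(- \frac{1904633709}{10169696}\right) = \frac{25836356262585}{10169696}$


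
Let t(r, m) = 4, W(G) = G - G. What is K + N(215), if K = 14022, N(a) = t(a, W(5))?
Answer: 14026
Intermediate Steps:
W(G) = 0
N(a) = 4
K + N(215) = 14022 + 4 = 14026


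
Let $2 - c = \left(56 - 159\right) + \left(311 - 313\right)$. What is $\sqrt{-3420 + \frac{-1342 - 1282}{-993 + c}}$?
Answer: $\frac{2 i \sqrt{167647591}}{443} \approx 58.455 i$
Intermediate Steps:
$c = 107$ ($c = 2 - \left(\left(56 - 159\right) + \left(311 - 313\right)\right) = 2 - \left(-103 - 2\right) = 2 - -105 = 2 + 105 = 107$)
$\sqrt{-3420 + \frac{-1342 - 1282}{-993 + c}} = \sqrt{-3420 + \frac{-1342 - 1282}{-993 + 107}} = \sqrt{-3420 - \frac{2624}{-886}} = \sqrt{-3420 - - \frac{1312}{443}} = \sqrt{-3420 + \frac{1312}{443}} = \sqrt{- \frac{1513748}{443}} = \frac{2 i \sqrt{167647591}}{443}$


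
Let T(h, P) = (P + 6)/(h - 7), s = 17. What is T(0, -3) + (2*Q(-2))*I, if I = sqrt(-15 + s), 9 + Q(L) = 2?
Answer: -3/7 - 14*sqrt(2) ≈ -20.228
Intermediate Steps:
Q(L) = -7 (Q(L) = -9 + 2 = -7)
T(h, P) = (6 + P)/(-7 + h)
I = sqrt(2) (I = sqrt(-15 + 17) = sqrt(2) ≈ 1.4142)
T(0, -3) + (2*Q(-2))*I = (6 - 3)/(-7 + 0) + (2*(-7))*sqrt(2) = 3/(-7) - 14*sqrt(2) = -1/7*3 - 14*sqrt(2) = -3/7 - 14*sqrt(2)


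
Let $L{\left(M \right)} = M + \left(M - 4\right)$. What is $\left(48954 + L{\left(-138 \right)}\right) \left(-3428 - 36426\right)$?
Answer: $-1939853596$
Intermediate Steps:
$L{\left(M \right)} = -4 + 2 M$ ($L{\left(M \right)} = M + \left(M - 4\right) = M + \left(-4 + M\right) = -4 + 2 M$)
$\left(48954 + L{\left(-138 \right)}\right) \left(-3428 - 36426\right) = \left(48954 + \left(-4 + 2 \left(-138\right)\right)\right) \left(-3428 - 36426\right) = \left(48954 - 280\right) \left(-39854\right) = 48674 \left(-39854\right) = -1939853596$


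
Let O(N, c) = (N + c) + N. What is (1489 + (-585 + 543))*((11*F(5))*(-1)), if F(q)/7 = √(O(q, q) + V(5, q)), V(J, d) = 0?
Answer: -111419*√15 ≈ -4.3152e+5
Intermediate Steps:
O(N, c) = c + 2*N
F(q) = 7*√3*√q (F(q) = 7*√((q + 2*q) + 0) = 7*√(3*q + 0) = 7*√(3*q) = 7*(√3*√q) = 7*√3*√q)
(1489 + (-585 + 543))*((11*F(5))*(-1)) = (1489 + (-585 + 543))*((11*(7*√3*√5))*(-1)) = (1489 - 42)*((11*(7*√15))*(-1)) = 1447*((77*√15)*(-1)) = 1447*(-77*√15) = -111419*√15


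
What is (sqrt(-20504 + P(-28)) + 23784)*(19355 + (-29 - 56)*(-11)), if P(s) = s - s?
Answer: 482577360 + 40580*I*sqrt(5126) ≈ 4.8258e+8 + 2.9054e+6*I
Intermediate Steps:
P(s) = 0
(sqrt(-20504 + P(-28)) + 23784)*(19355 + (-29 - 56)*(-11)) = (sqrt(-20504 + 0) + 23784)*(19355 + (-29 - 56)*(-11)) = (sqrt(-20504) + 23784)*(19355 - 85*(-11)) = (2*I*sqrt(5126) + 23784)*(19355 + 935) = (23784 + 2*I*sqrt(5126))*20290 = 482577360 + 40580*I*sqrt(5126)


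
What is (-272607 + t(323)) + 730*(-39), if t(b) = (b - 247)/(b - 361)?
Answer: -301079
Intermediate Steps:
t(b) = (-247 + b)/(-361 + b)
(-272607 + t(323)) + 730*(-39) = (-272607 + (-247 + 323)/(-361 + 323)) + 730*(-39) = (-272607 + 76/(-38)) - 28470 = (-272607 - 1/38*76) - 28470 = (-272607 - 2) - 28470 = -272609 - 28470 = -301079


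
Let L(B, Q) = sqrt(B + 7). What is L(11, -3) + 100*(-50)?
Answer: -5000 + 3*sqrt(2) ≈ -4995.8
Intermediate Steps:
L(B, Q) = sqrt(7 + B)
L(11, -3) + 100*(-50) = sqrt(7 + 11) + 100*(-50) = sqrt(18) - 5000 = 3*sqrt(2) - 5000 = -5000 + 3*sqrt(2)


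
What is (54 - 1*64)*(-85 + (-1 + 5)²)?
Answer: 690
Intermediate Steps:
(54 - 1*64)*(-85 + (-1 + 5)²) = (54 - 64)*(-85 + 4²) = -10*(-85 + 16) = -10*(-69) = 690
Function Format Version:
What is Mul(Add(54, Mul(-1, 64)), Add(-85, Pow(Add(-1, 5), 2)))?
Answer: 690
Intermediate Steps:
Mul(Add(54, Mul(-1, 64)), Add(-85, Pow(Add(-1, 5), 2))) = Mul(Add(54, -64), Add(-85, Pow(4, 2))) = Mul(-10, Add(-85, 16)) = Mul(-10, -69) = 690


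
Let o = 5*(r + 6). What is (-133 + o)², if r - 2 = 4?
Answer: 5329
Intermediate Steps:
r = 6 (r = 2 + 4 = 6)
o = 60 (o = 5*(6 + 6) = 5*12 = 60)
(-133 + o)² = (-133 + 60)² = (-73)² = 5329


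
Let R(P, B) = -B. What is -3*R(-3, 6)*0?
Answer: 0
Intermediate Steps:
-3*R(-3, 6)*0 = -(-3)*6*0 = -3*(-6)*0 = 18*0 = 0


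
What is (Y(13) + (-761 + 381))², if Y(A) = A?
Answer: 134689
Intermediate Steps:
(Y(13) + (-761 + 381))² = (13 + (-761 + 381))² = (13 - 380)² = (-367)² = 134689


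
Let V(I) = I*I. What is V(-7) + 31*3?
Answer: 142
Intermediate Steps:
V(I) = I²
V(-7) + 31*3 = (-7)² + 31*3 = 49 + 93 = 142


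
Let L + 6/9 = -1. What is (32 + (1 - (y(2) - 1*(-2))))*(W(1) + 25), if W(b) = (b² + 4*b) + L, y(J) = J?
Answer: 2465/3 ≈ 821.67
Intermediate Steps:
L = -5/3 (L = -⅔ - 1 = -5/3 ≈ -1.6667)
W(b) = -5/3 + b² + 4*b (W(b) = (b² + 4*b) - 5/3 = -5/3 + b² + 4*b)
(32 + (1 - (y(2) - 1*(-2))))*(W(1) + 25) = (32 + (1 - (2 - 1*(-2))))*((-5/3 + 1² + 4*1) + 25) = (32 + (1 - (2 + 2)))*((-5/3 + 1 + 4) + 25) = (32 + (1 - 1*4))*(10/3 + 25) = (32 + (1 - 4))*(85/3) = (32 - 3)*(85/3) = 29*(85/3) = 2465/3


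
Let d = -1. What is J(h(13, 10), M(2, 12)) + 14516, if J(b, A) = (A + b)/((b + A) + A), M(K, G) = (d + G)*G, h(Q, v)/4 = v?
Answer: 1103259/76 ≈ 14517.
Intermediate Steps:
h(Q, v) = 4*v
M(K, G) = G*(-1 + G) (M(K, G) = (-1 + G)*G = G*(-1 + G))
J(b, A) = (A + b)/(b + 2*A) (J(b, A) = (A + b)/((A + b) + A) = (A + b)/(b + 2*A))
J(h(13, 10), M(2, 12)) + 14516 = (12*(-1 + 12) + 4*10)/(4*10 + 2*(12*(-1 + 12))) + 14516 = (12*11 + 40)/(40 + 2*(12*11)) + 14516 = (132 + 40)/(40 + 2*132) + 14516 = 172/(40 + 264) + 14516 = 172/304 + 14516 = (1/304)*172 + 14516 = 43/76 + 14516 = 1103259/76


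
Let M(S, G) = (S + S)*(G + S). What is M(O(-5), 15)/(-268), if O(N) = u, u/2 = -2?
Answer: 22/67 ≈ 0.32836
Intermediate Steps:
u = -4 (u = 2*(-2) = -4)
O(N) = -4
M(S, G) = 2*S*(G + S) (M(S, G) = (2*S)*(G + S) = 2*S*(G + S))
M(O(-5), 15)/(-268) = (2*(-4)*(15 - 4))/(-268) = (2*(-4)*11)*(-1/268) = -88*(-1/268) = 22/67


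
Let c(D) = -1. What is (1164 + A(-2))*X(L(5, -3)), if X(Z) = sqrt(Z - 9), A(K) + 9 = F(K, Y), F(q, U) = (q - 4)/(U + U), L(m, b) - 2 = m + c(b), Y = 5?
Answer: 5772*I*sqrt(3)/5 ≈ 1999.5*I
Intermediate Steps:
L(m, b) = 1 + m (L(m, b) = 2 + (m - 1) = 2 + (-1 + m) = 1 + m)
F(q, U) = (-4 + q)/(2*U) (F(q, U) = (-4 + q)/((2*U)) = (-4 + q)*(1/(2*U)) = (-4 + q)/(2*U))
A(K) = -47/5 + K/10 (A(K) = -9 + (1/2)*(-4 + K)/5 = -9 + (1/2)*(1/5)*(-4 + K) = -9 + (-2/5 + K/10) = -47/5 + K/10)
X(Z) = sqrt(-9 + Z)
(1164 + A(-2))*X(L(5, -3)) = (1164 + (-47/5 + (1/10)*(-2)))*sqrt(-9 + (1 + 5)) = (1164 + (-47/5 - 1/5))*sqrt(-9 + 6) = (1164 - 48/5)*sqrt(-3) = 5772*(I*sqrt(3))/5 = 5772*I*sqrt(3)/5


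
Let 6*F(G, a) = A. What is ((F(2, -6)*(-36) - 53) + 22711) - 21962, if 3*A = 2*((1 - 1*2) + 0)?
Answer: 700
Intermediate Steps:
A = -⅔ (A = (2*((1 - 1*2) + 0))/3 = (2*((1 - 2) + 0))/3 = (2*(-1 + 0))/3 = (2*(-1))/3 = (⅓)*(-2) = -⅔ ≈ -0.66667)
F(G, a) = -⅑ (F(G, a) = (⅙)*(-⅔) = -⅑)
((F(2, -6)*(-36) - 53) + 22711) - 21962 = ((-⅑*(-36) - 53) + 22711) - 21962 = ((4 - 53) + 22711) - 21962 = (-49 + 22711) - 21962 = 22662 - 21962 = 700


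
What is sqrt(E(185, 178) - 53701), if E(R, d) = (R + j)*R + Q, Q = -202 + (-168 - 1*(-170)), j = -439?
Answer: 7*I*sqrt(2059) ≈ 317.63*I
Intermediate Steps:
Q = -200 (Q = -202 + (-168 + 170) = -202 + 2 = -200)
E(R, d) = -200 + R*(-439 + R) (E(R, d) = (R - 439)*R - 200 = (-439 + R)*R - 200 = R*(-439 + R) - 200 = -200 + R*(-439 + R))
sqrt(E(185, 178) - 53701) = sqrt((-200 + 185**2 - 439*185) - 53701) = sqrt((-200 + 34225 - 81215) - 53701) = sqrt(-47190 - 53701) = sqrt(-100891) = 7*I*sqrt(2059)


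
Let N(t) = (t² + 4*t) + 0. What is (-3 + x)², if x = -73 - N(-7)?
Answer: 9409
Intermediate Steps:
N(t) = t² + 4*t
x = -94 (x = -73 - (-7)*(4 - 7) = -73 - (-7)*(-3) = -73 - 1*21 = -73 - 21 = -94)
(-3 + x)² = (-3 - 94)² = (-97)² = 9409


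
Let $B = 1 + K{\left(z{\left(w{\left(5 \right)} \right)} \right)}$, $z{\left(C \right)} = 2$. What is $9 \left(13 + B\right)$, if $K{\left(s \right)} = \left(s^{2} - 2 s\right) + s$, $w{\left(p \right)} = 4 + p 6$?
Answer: $144$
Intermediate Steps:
$w{\left(p \right)} = 4 + 6 p$
$K{\left(s \right)} = s^{2} - s$
$B = 3$ ($B = 1 + 2 \left(-1 + 2\right) = 1 + 2 \cdot 1 = 1 + 2 = 3$)
$9 \left(13 + B\right) = 9 \left(13 + 3\right) = 9 \cdot 16 = 144$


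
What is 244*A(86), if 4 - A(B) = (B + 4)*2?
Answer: -42944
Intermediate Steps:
A(B) = -4 - 2*B (A(B) = 4 - (B + 4)*2 = 4 - (4 + B)*2 = 4 - (8 + 2*B) = 4 + (-8 - 2*B) = -4 - 2*B)
244*A(86) = 244*(-4 - 2*86) = 244*(-4 - 172) = 244*(-176) = -42944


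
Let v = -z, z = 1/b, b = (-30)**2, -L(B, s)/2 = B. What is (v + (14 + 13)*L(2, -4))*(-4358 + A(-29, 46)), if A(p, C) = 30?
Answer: 105171482/225 ≈ 4.6743e+5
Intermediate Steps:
L(B, s) = -2*B
b = 900
z = 1/900 ≈ 0.0011111
v = -1/900 (v = -1*1/900 = -1/900 ≈ -0.0011111)
(v + (14 + 13)*L(2, -4))*(-4358 + A(-29, 46)) = (-1/900 + (14 + 13)*(-2*2))*(-4358 + 30) = (-1/900 + 27*(-4))*(-4328) = (-1/900 - 108)*(-4328) = -97201/900*(-4328) = 105171482/225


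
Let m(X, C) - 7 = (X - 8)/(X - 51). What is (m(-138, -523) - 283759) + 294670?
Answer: 2063648/189 ≈ 10919.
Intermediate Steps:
m(X, C) = 7 + (-8 + X)/(-51 + X) (m(X, C) = 7 + (X - 8)/(X - 51) = 7 + (-8 + X)/(-51 + X))
(m(-138, -523) - 283759) + 294670 = ((-365 + 8*(-138))/(-51 - 138) - 283759) + 294670 = ((-365 - 1104)/(-189) - 283759) + 294670 = (-1/189*(-1469) - 283759) + 294670 = (1469/189 - 283759) + 294670 = -53628982/189 + 294670 = 2063648/189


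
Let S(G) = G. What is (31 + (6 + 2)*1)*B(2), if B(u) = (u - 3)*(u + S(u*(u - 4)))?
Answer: 78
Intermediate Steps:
B(u) = (-3 + u)*(u + u*(-4 + u)) (B(u) = (u - 3)*(u + u*(u - 4)) = (-3 + u)*(u + u*(-4 + u)))
(31 + (6 + 2)*1)*B(2) = (31 + (6 + 2)*1)*(2*(9 + 2² - 6*2)) = (31 + 8*1)*(2*(9 + 4 - 12)) = (31 + 8)*(2*1) = 39*2 = 78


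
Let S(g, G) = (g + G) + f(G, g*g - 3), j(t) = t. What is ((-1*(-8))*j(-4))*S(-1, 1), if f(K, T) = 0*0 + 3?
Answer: -96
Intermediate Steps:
f(K, T) = 3 (f(K, T) = 0 + 3 = 3)
S(g, G) = 3 + G + g (S(g, G) = (g + G) + 3 = (G + g) + 3 = 3 + G + g)
((-1*(-8))*j(-4))*S(-1, 1) = (-1*(-8)*(-4))*(3 + 1 - 1) = (8*(-4))*3 = -32*3 = -96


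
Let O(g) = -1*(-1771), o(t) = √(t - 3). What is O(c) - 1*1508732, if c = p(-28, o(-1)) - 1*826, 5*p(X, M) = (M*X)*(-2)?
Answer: -1506961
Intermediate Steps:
o(t) = √(-3 + t)
p(X, M) = -2*M*X/5 (p(X, M) = ((M*X)*(-2))/5 = (-2*M*X)/5 = -2*M*X/5)
c = -826 + 112*I/5 (c = -⅖*√(-3 - 1)*(-28) - 1*826 = -⅖*√(-4)*(-28) - 826 = -⅖*2*I*(-28) - 826 = 112*I/5 - 826 = -826 + 112*I/5 ≈ -826.0 + 22.4*I)
O(g) = 1771
O(c) - 1*1508732 = 1771 - 1*1508732 = 1771 - 1508732 = -1506961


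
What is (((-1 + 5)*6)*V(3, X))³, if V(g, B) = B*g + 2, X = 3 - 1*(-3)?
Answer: 110592000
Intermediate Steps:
X = 6 (X = 3 + 3 = 6)
V(g, B) = 2 + B*g
(((-1 + 5)*6)*V(3, X))³ = (((-1 + 5)*6)*(2 + 6*3))³ = ((4*6)*(2 + 18))³ = (24*20)³ = 480³ = 110592000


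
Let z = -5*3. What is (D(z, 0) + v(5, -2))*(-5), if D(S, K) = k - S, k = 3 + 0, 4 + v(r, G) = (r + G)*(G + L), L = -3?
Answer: 5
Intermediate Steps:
v(r, G) = -4 + (-3 + G)*(G + r) (v(r, G) = -4 + (r + G)*(G - 3) = -4 + (G + r)*(-3 + G) = -4 + (-3 + G)*(G + r))
k = 3
z = -15
D(S, K) = 3 - S
(D(z, 0) + v(5, -2))*(-5) = ((3 - 1*(-15)) + (-4 + (-2)² - 3*(-2) - 3*5 - 2*5))*(-5) = ((3 + 15) + (-4 + 4 + 6 - 15 - 10))*(-5) = (18 - 19)*(-5) = -1*(-5) = 5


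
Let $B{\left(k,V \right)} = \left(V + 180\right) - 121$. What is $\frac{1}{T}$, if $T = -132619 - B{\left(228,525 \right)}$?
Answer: $- \frac{1}{133203} \approx -7.5073 \cdot 10^{-6}$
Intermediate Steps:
$B{\left(k,V \right)} = 59 + V$ ($B{\left(k,V \right)} = \left(180 + V\right) - 121 = 59 + V$)
$T = -133203$ ($T = -132619 - \left(59 + 525\right) = -132619 - 584 = -133203$)
$\frac{1}{T} = \frac{1}{-133203} = - \frac{1}{133203}$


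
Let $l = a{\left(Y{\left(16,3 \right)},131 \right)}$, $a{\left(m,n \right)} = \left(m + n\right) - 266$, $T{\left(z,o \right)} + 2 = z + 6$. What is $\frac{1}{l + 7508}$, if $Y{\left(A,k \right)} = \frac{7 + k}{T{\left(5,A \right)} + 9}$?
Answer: $\frac{9}{66362} \approx 0.00013562$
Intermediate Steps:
$T{\left(z,o \right)} = 4 + z$ ($T{\left(z,o \right)} = -2 + \left(z + 6\right) = -2 + \left(6 + z\right) = 4 + z$)
$Y{\left(A,k \right)} = \frac{7}{18} + \frac{k}{18}$ ($Y{\left(A,k \right)} = \frac{7 + k}{\left(4 + 5\right) + 9} = \frac{7 + k}{9 + 9} = \frac{7 + k}{18} = \left(7 + k\right) \frac{1}{18} = \frac{7}{18} + \frac{k}{18}$)
$a{\left(m,n \right)} = -266 + m + n$
$l = - \frac{1210}{9}$ ($l = -266 + \left(\frac{7}{18} + \frac{1}{18} \cdot 3\right) + 131 = -266 + \left(\frac{7}{18} + \frac{1}{6}\right) + 131 = -266 + \frac{5}{9} + 131 = - \frac{1210}{9} \approx -134.44$)
$\frac{1}{l + 7508} = \frac{1}{- \frac{1210}{9} + 7508} = \frac{1}{\frac{66362}{9}} = \frac{9}{66362}$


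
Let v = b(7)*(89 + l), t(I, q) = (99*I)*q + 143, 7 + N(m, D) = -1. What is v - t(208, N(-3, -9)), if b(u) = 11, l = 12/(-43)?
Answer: 7119464/43 ≈ 1.6557e+5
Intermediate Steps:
l = -12/43 (l = 12*(-1/43) = -12/43 ≈ -0.27907)
N(m, D) = -8 (N(m, D) = -7 - 1 = -8)
t(I, q) = 143 + 99*I*q (t(I, q) = 99*I*q + 143 = 143 + 99*I*q)
v = 41965/43 (v = 11*(89 - 12/43) = 11*(3815/43) = 41965/43 ≈ 975.93)
v - t(208, N(-3, -9)) = 41965/43 - (143 + 99*208*(-8)) = 41965/43 - (143 - 164736) = 41965/43 - 1*(-164593) = 41965/43 + 164593 = 7119464/43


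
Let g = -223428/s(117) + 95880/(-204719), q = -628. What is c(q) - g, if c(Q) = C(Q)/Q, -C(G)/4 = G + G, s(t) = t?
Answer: 15186519236/7984041 ≈ 1902.1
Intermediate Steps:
C(G) = -8*G (C(G) = -4*(G + G) = -8*G)
c(Q) = -8 (c(Q) = (-8*Q)/Q = -8)
g = -15250391564/7984041 (g = -223428/117 + 95880/(-204719) = -223428*1/117 + 95880*(-1/204719) = -74476/39 - 95880/204719 = -15250391564/7984041 ≈ -1910.1)
c(q) - g = -8 - 1*(-15250391564/7984041) = -8 + 15250391564/7984041 = 15186519236/7984041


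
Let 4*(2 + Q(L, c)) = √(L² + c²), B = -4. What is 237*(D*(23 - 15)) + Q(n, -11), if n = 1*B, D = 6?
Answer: 11374 + √137/4 ≈ 11377.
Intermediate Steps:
n = -4 (n = 1*(-4) = -4)
Q(L, c) = -2 + √(L² + c²)/4
237*(D*(23 - 15)) + Q(n, -11) = 237*(6*(23 - 15)) + (-2 + √((-4)² + (-11)²)/4) = 237*(6*8) + (-2 + √(16 + 121)/4) = 237*48 + (-2 + √137/4) = 11376 + (-2 + √137/4) = 11374 + √137/4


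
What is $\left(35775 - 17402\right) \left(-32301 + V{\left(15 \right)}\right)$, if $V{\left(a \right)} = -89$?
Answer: $-595101470$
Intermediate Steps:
$\left(35775 - 17402\right) \left(-32301 + V{\left(15 \right)}\right) = \left(35775 - 17402\right) \left(-32301 - 89\right) = \left(35775 - 17402\right) \left(-32390\right) = 18373 \left(-32390\right) = -595101470$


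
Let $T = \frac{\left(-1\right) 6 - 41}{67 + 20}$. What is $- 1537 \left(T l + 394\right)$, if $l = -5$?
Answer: $- \frac{1829189}{3} \approx -6.0973 \cdot 10^{5}$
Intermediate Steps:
$T = - \frac{47}{87}$ ($T = \frac{-6 - 41}{87} = \left(-47\right) \frac{1}{87} = - \frac{47}{87} \approx -0.54023$)
$- 1537 \left(T l + 394\right) = - 1537 \left(\left(- \frac{47}{87}\right) \left(-5\right) + 394\right) = - 1537 \left(\frac{235}{87} + 394\right) = \left(-1537\right) \frac{34513}{87} = - \frac{1829189}{3}$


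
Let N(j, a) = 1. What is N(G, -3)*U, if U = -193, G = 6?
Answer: -193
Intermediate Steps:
N(G, -3)*U = 1*(-193) = -193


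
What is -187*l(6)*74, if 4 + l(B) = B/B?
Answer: 41514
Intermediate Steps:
l(B) = -3 (l(B) = -4 + B/B = -4 + 1 = -3)
-187*l(6)*74 = -187*(-3)*74 = 561*74 = 41514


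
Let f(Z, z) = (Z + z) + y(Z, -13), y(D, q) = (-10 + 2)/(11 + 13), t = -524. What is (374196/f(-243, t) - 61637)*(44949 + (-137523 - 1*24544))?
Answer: 8374578923758/1151 ≈ 7.2759e+9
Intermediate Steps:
y(D, q) = -1/3 (y(D, q) = -8/24 = -8*1/24 = -1/3)
f(Z, z) = -1/3 + Z + z (f(Z, z) = (Z + z) - 1/3 = -1/3 + Z + z)
(374196/f(-243, t) - 61637)*(44949 + (-137523 - 1*24544)) = (374196/(-1/3 - 243 - 524) - 61637)*(44949 + (-137523 - 1*24544)) = (374196/(-2302/3) - 61637)*(44949 + (-137523 - 24544)) = (374196*(-3/2302) - 61637)*(44949 - 162067) = (-561294/1151 - 61637)*(-117118) = -71505481/1151*(-117118) = 8374578923758/1151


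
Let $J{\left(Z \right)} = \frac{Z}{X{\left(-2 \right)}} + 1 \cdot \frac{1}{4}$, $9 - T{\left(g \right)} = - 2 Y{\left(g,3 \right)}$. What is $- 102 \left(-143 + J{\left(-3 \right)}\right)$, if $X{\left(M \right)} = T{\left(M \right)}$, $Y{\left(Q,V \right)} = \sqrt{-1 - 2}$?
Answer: $\frac{904587}{62} - \frac{204 i \sqrt{3}}{31} \approx 14590.0 - 11.398 i$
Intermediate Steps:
$Y{\left(Q,V \right)} = i \sqrt{3}$ ($Y{\left(Q,V \right)} = \sqrt{-3} = i \sqrt{3}$)
$T{\left(g \right)} = 9 + 2 i \sqrt{3}$ ($T{\left(g \right)} = 9 - - 2 i \sqrt{3} = 9 + 2 i \sqrt{3}$)
$X{\left(M \right)} = 9 + 2 i \sqrt{3}$
$J{\left(Z \right)} = \frac{1}{4} + \frac{Z}{9 + 2 i \sqrt{3}}$ ($J{\left(Z \right)} = \frac{Z}{9 + 2 i \sqrt{3}} + 1 \cdot \frac{1}{4} = \frac{Z}{9 + 2 i \sqrt{3}} + \frac{1}{4} = \frac{1}{4} + \frac{Z}{9 + 2 i \sqrt{3}}$)
$- 102 \left(-143 + J{\left(-3 \right)}\right) = - 102 \left(-143 + \left(\frac{1}{4} + \frac{3}{31} \left(-3\right) - \frac{2}{93} i \left(-3\right) \sqrt{3}\right)\right) = - 102 \left(-143 + \left(\frac{1}{4} - \frac{9}{31} + \frac{2 i \sqrt{3}}{31}\right)\right) = - 102 \left(-143 - \left(\frac{5}{124} - \frac{2 i \sqrt{3}}{31}\right)\right) = - 102 \left(- \frac{17737}{124} + \frac{2 i \sqrt{3}}{31}\right) = \frac{904587}{62} - \frac{204 i \sqrt{3}}{31}$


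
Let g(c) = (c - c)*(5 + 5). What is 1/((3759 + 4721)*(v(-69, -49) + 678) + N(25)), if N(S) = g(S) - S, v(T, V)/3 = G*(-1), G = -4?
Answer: 1/5851175 ≈ 1.7091e-7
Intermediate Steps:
g(c) = 0 (g(c) = 0*10 = 0)
v(T, V) = 12 (v(T, V) = 3*(-4*(-1)) = 3*4 = 12)
N(S) = -S (N(S) = 0 - S = -S)
1/((3759 + 4721)*(v(-69, -49) + 678) + N(25)) = 1/((3759 + 4721)*(12 + 678) - 1*25) = 1/(8480*690 - 25) = 1/(5851200 - 25) = 1/5851175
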